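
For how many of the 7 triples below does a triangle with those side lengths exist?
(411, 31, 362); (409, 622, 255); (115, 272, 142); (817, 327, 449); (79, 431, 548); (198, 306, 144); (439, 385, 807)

3

(31,362,411): 31+362 ≤ 411 → not valid
(255,409,622): 255+409 > 622 → valid
(115,142,272): 115+142 ≤ 272 → not valid
(327,449,817): 327+449 ≤ 817 → not valid
(79,431,548): 79+431 ≤ 548 → not valid
(144,198,306): 144+198 > 306 → valid
(385,439,807): 385+439 > 807 → valid
3 of the 7 triples form a triangle.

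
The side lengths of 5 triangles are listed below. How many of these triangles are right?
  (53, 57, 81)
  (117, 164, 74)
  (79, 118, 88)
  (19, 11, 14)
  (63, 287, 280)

(53,57,81): 53²+57² = 6058 < 6561 = 81² → obtuse
(117,164,74): 74²+117² = 19165 < 26896 = 164² → obtuse
(79,118,88): 79²+88² = 13985 > 13924 = 118² → acute
(19,11,14): 11²+14² = 317 < 361 = 19² → obtuse
(63,287,280): 63²+280² = 82369 = 287² → right
1 of the 5 is right.

1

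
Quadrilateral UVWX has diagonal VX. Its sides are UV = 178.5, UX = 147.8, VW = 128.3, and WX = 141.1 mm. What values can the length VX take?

From triangle UVX: |178.5 − 147.8| < VX < 178.5 + 147.8, i.e. 30.7 < VX < 326.3.
From triangle WVX: 12.8 < VX < 269.4.
Both must hold, so VX lies in the intersection.

30.7 < VX < 269.4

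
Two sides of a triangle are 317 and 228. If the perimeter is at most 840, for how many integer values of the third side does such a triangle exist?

Triangle inequality: 89 < x < 545. Perimeter ≤ 840 gives x ≤ 840 − 317 − 228 = 295.
So 89 < x ≤ 295; integers 90 through 295: 206 values.

206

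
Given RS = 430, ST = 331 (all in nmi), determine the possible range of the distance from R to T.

By the triangle inequality, |430 − 331| ≤ RT ≤ 430 + 331.

99 ≤ RT ≤ 761 nmi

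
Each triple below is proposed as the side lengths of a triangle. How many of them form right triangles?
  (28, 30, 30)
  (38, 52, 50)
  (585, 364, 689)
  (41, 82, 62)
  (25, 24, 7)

(28,30,30): 28²+30² = 1684 > 900 = 30² → acute
(38,52,50): 38²+50² = 3944 > 2704 = 52² → acute
(585,364,689): 364²+585² = 474721 = 689² → right
(41,82,62): 41²+62² = 5525 < 6724 = 82² → obtuse
(25,24,7): 7²+24² = 625 = 25² → right
2 of the 5 are right.

2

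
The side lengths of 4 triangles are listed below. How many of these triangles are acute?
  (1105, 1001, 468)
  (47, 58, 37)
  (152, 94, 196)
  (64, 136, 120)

(1105,1001,468): 468²+1001² = 1221025 = 1105² → right
(47,58,37): 37²+47² = 3578 > 3364 = 58² → acute
(152,94,196): 94²+152² = 31940 < 38416 = 196² → obtuse
(64,136,120): 64²+120² = 18496 = 136² → right
1 of the 4 is acute.

1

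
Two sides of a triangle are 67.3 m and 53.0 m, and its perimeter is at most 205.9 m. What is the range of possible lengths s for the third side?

14.3 < s ≤ 85.6

Triangle inequality alone gives 14.3 < s < 120.3.
The perimeter condition gives s ≤ 205.9 − 67.3 − 53.0 = 85.6.
Intersecting the two: 14.3 < s ≤ 85.6.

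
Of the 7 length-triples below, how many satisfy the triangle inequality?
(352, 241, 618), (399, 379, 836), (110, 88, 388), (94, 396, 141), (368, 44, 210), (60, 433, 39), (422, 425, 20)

1

(241,352,618): 241+352 ≤ 618 → not valid
(379,399,836): 379+399 ≤ 836 → not valid
(88,110,388): 88+110 ≤ 388 → not valid
(94,141,396): 94+141 ≤ 396 → not valid
(44,210,368): 44+210 ≤ 368 → not valid
(39,60,433): 39+60 ≤ 433 → not valid
(20,422,425): 20+422 > 425 → valid
1 of the 7 triples forms a triangle.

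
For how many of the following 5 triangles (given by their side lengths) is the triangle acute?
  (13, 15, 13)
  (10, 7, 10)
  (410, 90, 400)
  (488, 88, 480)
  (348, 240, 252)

2

(13,15,13): 13²+13² = 338 > 225 = 15² → acute
(10,7,10): 7²+10² = 149 > 100 = 10² → acute
(410,90,400): 90²+400² = 168100 = 410² → right
(488,88,480): 88²+480² = 238144 = 488² → right
(348,240,252): 240²+252² = 121104 = 348² → right
2 of the 5 are acute.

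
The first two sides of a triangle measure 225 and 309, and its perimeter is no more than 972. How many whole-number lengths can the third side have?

Triangle inequality: 84 < x < 534. Perimeter ≤ 972 gives x ≤ 972 − 225 − 309 = 438.
So 84 < x ≤ 438; integers 85 through 438: 354 values.

354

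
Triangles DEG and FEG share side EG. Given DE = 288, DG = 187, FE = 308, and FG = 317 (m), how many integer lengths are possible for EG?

From triangle DEG: 101 < EG < 475.
From triangle FEG: 9 < EG < 625.
Intersection: 101 < EG < 475, so integers 102 through 474: 373 values.

373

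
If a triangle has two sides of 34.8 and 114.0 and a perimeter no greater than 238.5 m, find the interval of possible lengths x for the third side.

Triangle inequality alone gives 79.2 < x < 148.8.
The perimeter condition gives x ≤ 238.5 − 34.8 − 114.0 = 89.7.
Intersecting the two: 79.2 < x ≤ 89.7.

79.2 < x ≤ 89.7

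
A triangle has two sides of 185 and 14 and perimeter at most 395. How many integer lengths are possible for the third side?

25

Triangle inequality: 171 < x < 199. Perimeter ≤ 395 gives x ≤ 395 − 185 − 14 = 196.
So 171 < x ≤ 196; integers 172 through 196: 25 values.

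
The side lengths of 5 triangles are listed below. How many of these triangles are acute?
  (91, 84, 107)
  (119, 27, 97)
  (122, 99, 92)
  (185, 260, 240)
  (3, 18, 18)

4

(91,84,107): 84²+91² = 15337 > 11449 = 107² → acute
(119,27,97): 27²+97² = 10138 < 14161 = 119² → obtuse
(122,99,92): 92²+99² = 18265 > 14884 = 122² → acute
(185,260,240): 185²+240² = 91825 > 67600 = 260² → acute
(3,18,18): 3²+18² = 333 > 324 = 18² → acute
4 of the 5 are acute.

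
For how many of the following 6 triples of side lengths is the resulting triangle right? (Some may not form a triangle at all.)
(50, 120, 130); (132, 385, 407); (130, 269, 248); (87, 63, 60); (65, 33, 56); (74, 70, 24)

5

(50,120,130): 50²+120² = 16900 = 130² → right
(132,385,407): 132²+385² = 165649 = 407² → right
(130,269,248): 130²+248² = 78404 > 72361 = 269² → acute
(87,63,60): 60²+63² = 7569 = 87² → right
(65,33,56): 33²+56² = 4225 = 65² → right
(74,70,24): 24²+70² = 5476 = 74² → right
5 of the 6 are right.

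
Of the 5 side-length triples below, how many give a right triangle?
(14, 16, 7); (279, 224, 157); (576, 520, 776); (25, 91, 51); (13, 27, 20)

(14,16,7): 7²+14² = 245 < 256 = 16² → obtuse
(279,224,157): 157²+224² = 74825 < 77841 = 279² → obtuse
(576,520,776): 520²+576² = 602176 = 776² → right
(25,91,51): 25+51 ≤ 91, not a triangle
(13,27,20): 13²+20² = 569 < 729 = 27² → obtuse
1 of the 5 is right.

1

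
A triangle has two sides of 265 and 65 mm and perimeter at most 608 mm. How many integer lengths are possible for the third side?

Triangle inequality: 200 < x < 330. Perimeter ≤ 608 gives x ≤ 608 − 265 − 65 = 278.
So 200 < x ≤ 278; integers 201 through 278: 78 values.

78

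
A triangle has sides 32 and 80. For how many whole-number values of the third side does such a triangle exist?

63

The third side lies in the open interval (48, 112).
Integers from 49 to 111 inclusive: 111 − 49 + 1 = 63.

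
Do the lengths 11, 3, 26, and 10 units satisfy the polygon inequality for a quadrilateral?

No

For a quadrilateral, each side must be shorter than the sum of the others.
Here the longest side is 26, but the remaining 3 sides sum to only 24.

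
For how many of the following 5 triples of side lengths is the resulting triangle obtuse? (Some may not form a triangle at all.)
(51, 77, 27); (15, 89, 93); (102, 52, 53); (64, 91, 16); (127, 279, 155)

4

(51,77,27): 27²+51² = 3330 < 5929 = 77² → obtuse
(15,89,93): 15²+89² = 8146 < 8649 = 93² → obtuse
(102,52,53): 52²+53² = 5513 < 10404 = 102² → obtuse
(64,91,16): 16+64 ≤ 91, not a triangle
(127,279,155): 127²+155² = 40154 < 77841 = 279² → obtuse
4 of the 5 are obtuse.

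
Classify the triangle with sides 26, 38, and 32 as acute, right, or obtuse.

Compare the square of the longest side to the sum of squares of the other two: 26² + 32² = 1700 > 1444 = 38².

acute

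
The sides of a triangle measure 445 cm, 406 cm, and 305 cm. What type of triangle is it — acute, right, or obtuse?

acute

Compare the square of the longest side to the sum of squares of the other two: 305² + 406² = 257861 > 198025 = 445².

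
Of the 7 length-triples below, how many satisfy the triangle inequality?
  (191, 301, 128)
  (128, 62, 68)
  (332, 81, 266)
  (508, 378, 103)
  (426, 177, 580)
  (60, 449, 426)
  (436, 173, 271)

6

(128,191,301): 128+191 > 301 → valid
(62,68,128): 62+68 > 128 → valid
(81,266,332): 81+266 > 332 → valid
(103,378,508): 103+378 ≤ 508 → not valid
(177,426,580): 177+426 > 580 → valid
(60,426,449): 60+426 > 449 → valid
(173,271,436): 173+271 > 436 → valid
6 of the 7 triples form a triangle.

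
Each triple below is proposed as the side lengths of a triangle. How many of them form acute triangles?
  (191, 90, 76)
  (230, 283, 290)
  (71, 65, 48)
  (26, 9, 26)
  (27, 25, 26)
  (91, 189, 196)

5

(191,90,76): 76+90 ≤ 191, not a triangle
(230,283,290): 230²+283² = 132989 > 84100 = 290² → acute
(71,65,48): 48²+65² = 6529 > 5041 = 71² → acute
(26,9,26): 9²+26² = 757 > 676 = 26² → acute
(27,25,26): 25²+26² = 1301 > 729 = 27² → acute
(91,189,196): 91²+189² = 44002 > 38416 = 196² → acute
5 of the 6 are acute.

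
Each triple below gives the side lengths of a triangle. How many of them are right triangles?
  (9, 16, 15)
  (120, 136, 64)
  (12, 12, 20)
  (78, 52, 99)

1

(9,16,15): 9²+15² = 306 > 256 = 16² → acute
(120,136,64): 64²+120² = 18496 = 136² → right
(12,12,20): 12²+12² = 288 < 400 = 20² → obtuse
(78,52,99): 52²+78² = 8788 < 9801 = 99² → obtuse
1 of the 4 is right.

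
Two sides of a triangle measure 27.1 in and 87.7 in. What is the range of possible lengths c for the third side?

60.6 < c < 114.8 (in)

By the triangle inequality, c must be less than 27.1 + 87.7 = 114.8 and greater than |27.1 − 87.7| = 60.6.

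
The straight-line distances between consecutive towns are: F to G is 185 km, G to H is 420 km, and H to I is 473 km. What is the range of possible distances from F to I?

0 ≤ FI ≤ 1078 km

The maximum is all hops collinear in one direction: 185 + 420 + 473 = 1078.
The longest hop is 473; the others sum to 605. Since 473 ≤ 605, the path can fold back on itself completely, so the minimum distance is 0.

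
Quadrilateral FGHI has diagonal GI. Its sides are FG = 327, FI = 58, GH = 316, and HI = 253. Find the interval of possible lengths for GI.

From triangle FGI: |327 − 58| < GI < 327 + 58, i.e. 269 < GI < 385.
From triangle HGI: 63 < GI < 569.
Both must hold, so GI lies in the intersection.

269 < GI < 385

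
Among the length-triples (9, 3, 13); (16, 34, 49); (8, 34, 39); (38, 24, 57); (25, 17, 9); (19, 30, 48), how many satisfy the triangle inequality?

5

(3,9,13): 3+9 ≤ 13 → not valid
(16,34,49): 16+34 > 49 → valid
(8,34,39): 8+34 > 39 → valid
(24,38,57): 24+38 > 57 → valid
(9,17,25): 9+17 > 25 → valid
(19,30,48): 19+30 > 48 → valid
5 of the 6 triples form a triangle.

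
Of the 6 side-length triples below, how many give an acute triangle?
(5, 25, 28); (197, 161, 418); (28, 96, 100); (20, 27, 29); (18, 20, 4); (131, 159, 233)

(5,25,28): 5²+25² = 650 < 784 = 28² → obtuse
(197,161,418): 161+197 ≤ 418, not a triangle
(28,96,100): 28²+96² = 10000 = 100² → right
(20,27,29): 20²+27² = 1129 > 841 = 29² → acute
(18,20,4): 4²+18² = 340 < 400 = 20² → obtuse
(131,159,233): 131²+159² = 42442 < 54289 = 233² → obtuse
1 of the 6 is acute.

1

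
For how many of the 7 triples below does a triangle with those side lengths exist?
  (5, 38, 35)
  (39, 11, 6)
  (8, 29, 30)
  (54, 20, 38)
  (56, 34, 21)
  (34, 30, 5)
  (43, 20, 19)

4

(5,35,38): 5+35 > 38 → valid
(6,11,39): 6+11 ≤ 39 → not valid
(8,29,30): 8+29 > 30 → valid
(20,38,54): 20+38 > 54 → valid
(21,34,56): 21+34 ≤ 56 → not valid
(5,30,34): 5+30 > 34 → valid
(19,20,43): 19+20 ≤ 43 → not valid
4 of the 7 triples form a triangle.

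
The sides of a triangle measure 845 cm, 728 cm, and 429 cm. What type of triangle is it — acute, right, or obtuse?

Compare the square of the longest side to the sum of squares of the other two: 429² + 728² = 714025 = 845².

right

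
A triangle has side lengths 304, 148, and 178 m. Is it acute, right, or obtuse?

obtuse

Compare the square of the longest side to the sum of squares of the other two: 148² + 178² = 53588 < 92416 = 304².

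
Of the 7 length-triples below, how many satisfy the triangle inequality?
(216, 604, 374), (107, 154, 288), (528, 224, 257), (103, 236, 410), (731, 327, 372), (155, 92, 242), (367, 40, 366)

(216,374,604): 216+374 ≤ 604 → not valid
(107,154,288): 107+154 ≤ 288 → not valid
(224,257,528): 224+257 ≤ 528 → not valid
(103,236,410): 103+236 ≤ 410 → not valid
(327,372,731): 327+372 ≤ 731 → not valid
(92,155,242): 92+155 > 242 → valid
(40,366,367): 40+366 > 367 → valid
2 of the 7 triples form a triangle.

2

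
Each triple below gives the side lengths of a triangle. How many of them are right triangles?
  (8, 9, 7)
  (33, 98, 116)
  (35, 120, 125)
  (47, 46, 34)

(8,9,7): 7²+8² = 113 > 81 = 9² → acute
(33,98,116): 33²+98² = 10693 < 13456 = 116² → obtuse
(35,120,125): 35²+120² = 15625 = 125² → right
(47,46,34): 34²+46² = 3272 > 2209 = 47² → acute
1 of the 4 is right.

1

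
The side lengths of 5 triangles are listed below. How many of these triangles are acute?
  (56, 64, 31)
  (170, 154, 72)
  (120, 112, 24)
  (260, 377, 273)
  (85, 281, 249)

(56,64,31): 31²+56² = 4097 > 4096 = 64² → acute
(170,154,72): 72²+154² = 28900 = 170² → right
(120,112,24): 24²+112² = 13120 < 14400 = 120² → obtuse
(260,377,273): 260²+273² = 142129 = 377² → right
(85,281,249): 85²+249² = 69226 < 78961 = 281² → obtuse
1 of the 5 is acute.

1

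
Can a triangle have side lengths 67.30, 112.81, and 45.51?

The two shorter sides sum to 112.81, exactly equal to the longest side 112.81.
That gives only a degenerate (flat) triangle — the inequality must be strict.

No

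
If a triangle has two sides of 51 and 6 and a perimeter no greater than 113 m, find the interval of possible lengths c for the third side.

45 < c ≤ 56

Triangle inequality alone gives 45 < c < 57.
The perimeter condition gives c ≤ 113 − 51 − 6 = 56.
Intersecting the two: 45 < c ≤ 56.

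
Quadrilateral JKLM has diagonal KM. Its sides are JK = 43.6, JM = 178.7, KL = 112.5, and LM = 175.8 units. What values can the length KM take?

135.1 < KM < 222.3

From triangle JKM: |43.6 − 178.7| < KM < 43.6 + 178.7, i.e. 135.1 < KM < 222.3.
From triangle LKM: 63.3 < KM < 288.3.
Both must hold, so KM lies in the intersection.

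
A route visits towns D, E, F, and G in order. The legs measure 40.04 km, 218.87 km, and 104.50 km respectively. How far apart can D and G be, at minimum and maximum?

The maximum is all hops collinear in one direction: 40.04 + 218.87 + 104.50 = 363.41.
The longest hop is 218.87; the others sum to 144.54. Folding the others back against it leaves at least 218.87 − 144.54 = 74.33.

74.33 ≤ DG ≤ 363.41 km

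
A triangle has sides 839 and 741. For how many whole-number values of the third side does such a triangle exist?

1481

The third side lies in the open interval (98, 1580).
Integers from 99 to 1579 inclusive: 1579 − 99 + 1 = 1481.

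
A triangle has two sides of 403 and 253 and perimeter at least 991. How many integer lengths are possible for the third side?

Triangle inequality: 150 < x < 656. Perimeter ≥ 991 gives x ≥ 991 − 403 − 253 = 335.
So 335 ≤ x < 656; integers 335 through 655: 321 values.

321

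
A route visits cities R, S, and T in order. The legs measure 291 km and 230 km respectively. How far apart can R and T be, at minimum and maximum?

By the triangle inequality, |291 − 230| ≤ RT ≤ 291 + 230.

61 ≤ RT ≤ 521 km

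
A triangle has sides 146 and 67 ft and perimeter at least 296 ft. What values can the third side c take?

Triangle inequality alone gives 79 < c < 213.
The perimeter condition gives c ≥ 296 − 146 − 67 = 83.
Intersecting the two: 83 ≤ c < 213.

83 ≤ c < 213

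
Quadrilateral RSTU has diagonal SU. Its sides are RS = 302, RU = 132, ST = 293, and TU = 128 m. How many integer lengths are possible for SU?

From triangle RSU: 170 < SU < 434.
From triangle TSU: 165 < SU < 421.
Intersection: 170 < SU < 421, so integers 171 through 420: 250 values.

250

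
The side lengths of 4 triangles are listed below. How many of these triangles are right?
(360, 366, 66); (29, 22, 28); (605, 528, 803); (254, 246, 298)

(360,366,66): 66²+360² = 133956 = 366² → right
(29,22,28): 22²+28² = 1268 > 841 = 29² → acute
(605,528,803): 528²+605² = 644809 = 803² → right
(254,246,298): 246²+254² = 125032 > 88804 = 298² → acute
2 of the 4 are right.

2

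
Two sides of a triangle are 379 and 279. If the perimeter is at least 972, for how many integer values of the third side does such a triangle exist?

Triangle inequality: 100 < x < 658. Perimeter ≥ 972 gives x ≥ 972 − 379 − 279 = 314.
So 314 ≤ x < 658; integers 314 through 657: 344 values.

344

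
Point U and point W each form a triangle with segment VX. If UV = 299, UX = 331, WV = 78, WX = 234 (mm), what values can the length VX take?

156 < VX < 312

From triangle UVX: |299 − 331| < VX < 299 + 331, i.e. 32 < VX < 630.
From triangle WVX: 156 < VX < 312.
Both must hold, so VX lies in the intersection.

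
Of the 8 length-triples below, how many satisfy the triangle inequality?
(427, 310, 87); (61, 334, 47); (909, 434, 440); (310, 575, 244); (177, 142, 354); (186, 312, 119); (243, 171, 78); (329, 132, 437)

(87,310,427): 87+310 ≤ 427 → not valid
(47,61,334): 47+61 ≤ 334 → not valid
(434,440,909): 434+440 ≤ 909 → not valid
(244,310,575): 244+310 ≤ 575 → not valid
(142,177,354): 142+177 ≤ 354 → not valid
(119,186,312): 119+186 ≤ 312 → not valid
(78,171,243): 78+171 > 243 → valid
(132,329,437): 132+329 > 437 → valid
2 of the 8 triples form a triangle.

2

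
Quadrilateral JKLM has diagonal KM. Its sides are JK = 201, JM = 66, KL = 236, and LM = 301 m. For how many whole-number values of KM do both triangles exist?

131

From triangle JKM: 135 < KM < 267.
From triangle LKM: 65 < KM < 537.
Intersection: 135 < KM < 267, so integers 136 through 266: 131 values.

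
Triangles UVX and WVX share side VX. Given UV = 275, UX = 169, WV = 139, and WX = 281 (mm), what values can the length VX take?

From triangle UVX: |275 − 169| < VX < 275 + 169, i.e. 106 < VX < 444.
From triangle WVX: 142 < VX < 420.
Both must hold, so VX lies in the intersection.

142 < VX < 420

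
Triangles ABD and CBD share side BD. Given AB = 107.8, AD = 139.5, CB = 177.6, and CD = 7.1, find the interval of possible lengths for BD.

170.5 < BD < 184.7

From triangle ABD: |107.8 − 139.5| < BD < 107.8 + 139.5, i.e. 31.7 < BD < 247.3.
From triangle CBD: 170.5 < BD < 184.7.
Both must hold, so BD lies in the intersection.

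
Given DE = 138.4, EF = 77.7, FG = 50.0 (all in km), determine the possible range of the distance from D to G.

10.7 ≤ DG ≤ 266.1 km

The maximum is all hops collinear in one direction: 138.4 + 77.7 + 50.0 = 266.1.
The longest hop is 138.4; the others sum to 127.7. Folding the others back against it leaves at least 138.4 − 127.7 = 10.7.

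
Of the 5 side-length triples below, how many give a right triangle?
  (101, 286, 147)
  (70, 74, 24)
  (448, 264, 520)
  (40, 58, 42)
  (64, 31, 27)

(101,286,147): 101+147 ≤ 286, not a triangle
(70,74,24): 24²+70² = 5476 = 74² → right
(448,264,520): 264²+448² = 270400 = 520² → right
(40,58,42): 40²+42² = 3364 = 58² → right
(64,31,27): 27+31 ≤ 64, not a triangle
3 of the 5 are right.

3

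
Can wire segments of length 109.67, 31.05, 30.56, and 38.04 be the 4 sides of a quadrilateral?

For a quadrilateral, each side must be shorter than the sum of the others.
Here the longest side is 109.67, but the remaining 3 sides sum to only 99.65.

No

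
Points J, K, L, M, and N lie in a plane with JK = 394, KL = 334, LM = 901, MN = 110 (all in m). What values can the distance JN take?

The maximum is all hops collinear in one direction: 394 + 334 + 901 + 110 = 1739.
The longest hop is 901; the others sum to 838. Folding the others back against it leaves at least 901 − 838 = 63.

63 ≤ JN ≤ 1739 m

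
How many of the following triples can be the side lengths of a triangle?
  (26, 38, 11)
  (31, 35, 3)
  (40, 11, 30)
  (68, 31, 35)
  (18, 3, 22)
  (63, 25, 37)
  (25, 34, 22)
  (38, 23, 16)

(11,26,38): 11+26 ≤ 38 → not valid
(3,31,35): 3+31 ≤ 35 → not valid
(11,30,40): 11+30 > 40 → valid
(31,35,68): 31+35 ≤ 68 → not valid
(3,18,22): 3+18 ≤ 22 → not valid
(25,37,63): 25+37 ≤ 63 → not valid
(22,25,34): 22+25 > 34 → valid
(16,23,38): 16+23 > 38 → valid
3 of the 8 triples form a triangle.

3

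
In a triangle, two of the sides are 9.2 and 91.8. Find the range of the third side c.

By the triangle inequality, c must be less than 9.2 + 91.8 = 101.0 and greater than |9.2 − 91.8| = 82.6.

82.6 < c < 101.0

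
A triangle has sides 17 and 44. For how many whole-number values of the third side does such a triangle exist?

33

The third side lies in the open interval (27, 61).
Integers from 28 to 60 inclusive: 60 − 28 + 1 = 33.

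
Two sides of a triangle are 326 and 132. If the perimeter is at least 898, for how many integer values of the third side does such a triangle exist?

18

Triangle inequality: 194 < x < 458. Perimeter ≥ 898 gives x ≥ 898 − 326 − 132 = 440.
So 440 ≤ x < 458; integers 440 through 457: 18 values.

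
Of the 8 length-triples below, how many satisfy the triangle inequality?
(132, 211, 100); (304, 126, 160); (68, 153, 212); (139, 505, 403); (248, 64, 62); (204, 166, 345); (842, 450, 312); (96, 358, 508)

(100,132,211): 100+132 > 211 → valid
(126,160,304): 126+160 ≤ 304 → not valid
(68,153,212): 68+153 > 212 → valid
(139,403,505): 139+403 > 505 → valid
(62,64,248): 62+64 ≤ 248 → not valid
(166,204,345): 166+204 > 345 → valid
(312,450,842): 312+450 ≤ 842 → not valid
(96,358,508): 96+358 ≤ 508 → not valid
4 of the 8 triples form a triangle.

4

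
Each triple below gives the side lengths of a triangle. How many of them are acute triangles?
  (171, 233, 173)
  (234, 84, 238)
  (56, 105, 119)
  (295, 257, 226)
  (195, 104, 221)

(171,233,173): 171²+173² = 59170 > 54289 = 233² → acute
(234,84,238): 84²+234² = 61812 > 56644 = 238² → acute
(56,105,119): 56²+105² = 14161 = 119² → right
(295,257,226): 226²+257² = 117125 > 87025 = 295² → acute
(195,104,221): 104²+195² = 48841 = 221² → right
3 of the 5 are acute.

3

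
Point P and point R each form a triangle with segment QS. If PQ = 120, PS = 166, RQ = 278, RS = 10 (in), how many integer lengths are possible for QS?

17

From triangle PQS: 46 < QS < 286.
From triangle RQS: 268 < QS < 288.
Intersection: 268 < QS < 286, so integers 269 through 285: 17 values.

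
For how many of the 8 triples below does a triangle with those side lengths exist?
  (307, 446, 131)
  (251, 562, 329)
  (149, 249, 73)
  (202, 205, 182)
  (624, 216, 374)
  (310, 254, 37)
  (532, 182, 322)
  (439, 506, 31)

2

(131,307,446): 131+307 ≤ 446 → not valid
(251,329,562): 251+329 > 562 → valid
(73,149,249): 73+149 ≤ 249 → not valid
(182,202,205): 182+202 > 205 → valid
(216,374,624): 216+374 ≤ 624 → not valid
(37,254,310): 37+254 ≤ 310 → not valid
(182,322,532): 182+322 ≤ 532 → not valid
(31,439,506): 31+439 ≤ 506 → not valid
2 of the 8 triples form a triangle.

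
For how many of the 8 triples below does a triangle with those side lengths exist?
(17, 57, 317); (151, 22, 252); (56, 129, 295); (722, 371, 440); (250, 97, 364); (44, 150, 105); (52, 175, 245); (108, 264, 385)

1

(17,57,317): 17+57 ≤ 317 → not valid
(22,151,252): 22+151 ≤ 252 → not valid
(56,129,295): 56+129 ≤ 295 → not valid
(371,440,722): 371+440 > 722 → valid
(97,250,364): 97+250 ≤ 364 → not valid
(44,105,150): 44+105 ≤ 150 → not valid
(52,175,245): 52+175 ≤ 245 → not valid
(108,264,385): 108+264 ≤ 385 → not valid
1 of the 8 triples forms a triangle.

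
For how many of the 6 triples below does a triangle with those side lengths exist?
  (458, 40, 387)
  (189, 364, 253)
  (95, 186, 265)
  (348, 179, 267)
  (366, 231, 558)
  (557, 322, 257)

(40,387,458): 40+387 ≤ 458 → not valid
(189,253,364): 189+253 > 364 → valid
(95,186,265): 95+186 > 265 → valid
(179,267,348): 179+267 > 348 → valid
(231,366,558): 231+366 > 558 → valid
(257,322,557): 257+322 > 557 → valid
5 of the 6 triples form a triangle.

5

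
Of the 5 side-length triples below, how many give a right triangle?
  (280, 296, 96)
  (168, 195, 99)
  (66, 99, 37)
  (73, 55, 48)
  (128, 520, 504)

(280,296,96): 96²+280² = 87616 = 296² → right
(168,195,99): 99²+168² = 38025 = 195² → right
(66,99,37): 37²+66² = 5725 < 9801 = 99² → obtuse
(73,55,48): 48²+55² = 5329 = 73² → right
(128,520,504): 128²+504² = 270400 = 520² → right
4 of the 5 are right.

4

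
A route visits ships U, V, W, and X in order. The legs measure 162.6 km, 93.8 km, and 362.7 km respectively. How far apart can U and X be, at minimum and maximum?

106.3 ≤ UX ≤ 619.1 km

The maximum is all hops collinear in one direction: 162.6 + 93.8 + 362.7 = 619.1.
The longest hop is 362.7; the others sum to 256.4. Folding the others back against it leaves at least 362.7 − 256.4 = 106.3.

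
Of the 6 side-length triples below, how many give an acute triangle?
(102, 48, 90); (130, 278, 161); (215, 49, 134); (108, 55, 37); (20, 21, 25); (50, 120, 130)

1

(102,48,90): 48²+90² = 10404 = 102² → right
(130,278,161): 130²+161² = 42821 < 77284 = 278² → obtuse
(215,49,134): 49+134 ≤ 215, not a triangle
(108,55,37): 37+55 ≤ 108, not a triangle
(20,21,25): 20²+21² = 841 > 625 = 25² → acute
(50,120,130): 50²+120² = 16900 = 130² → right
1 of the 6 is acute.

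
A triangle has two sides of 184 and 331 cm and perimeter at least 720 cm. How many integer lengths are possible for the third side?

Triangle inequality: 147 < x < 515. Perimeter ≥ 720 gives x ≥ 720 − 184 − 331 = 205.
So 205 ≤ x < 515; integers 205 through 514: 310 values.

310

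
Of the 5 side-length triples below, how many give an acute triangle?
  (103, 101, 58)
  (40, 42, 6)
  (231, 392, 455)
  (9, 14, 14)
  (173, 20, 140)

(103,101,58): 58²+101² = 13565 > 10609 = 103² → acute
(40,42,6): 6²+40² = 1636 < 1764 = 42² → obtuse
(231,392,455): 231²+392² = 207025 = 455² → right
(9,14,14): 9²+14² = 277 > 196 = 14² → acute
(173,20,140): 20+140 ≤ 173, not a triangle
2 of the 5 are acute.

2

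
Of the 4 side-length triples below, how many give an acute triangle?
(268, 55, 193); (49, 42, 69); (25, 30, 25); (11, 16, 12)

2

(268,55,193): 55+193 ≤ 268, not a triangle
(49,42,69): 42²+49² = 4165 < 4761 = 69² → obtuse
(25,30,25): 25²+25² = 1250 > 900 = 30² → acute
(11,16,12): 11²+12² = 265 > 256 = 16² → acute
2 of the 4 are acute.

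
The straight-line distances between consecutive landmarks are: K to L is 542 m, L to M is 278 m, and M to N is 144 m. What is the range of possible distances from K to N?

The maximum is all hops collinear in one direction: 542 + 278 + 144 = 964.
The longest hop is 542; the others sum to 422. Folding the others back against it leaves at least 542 − 422 = 120.

120 ≤ KN ≤ 964 m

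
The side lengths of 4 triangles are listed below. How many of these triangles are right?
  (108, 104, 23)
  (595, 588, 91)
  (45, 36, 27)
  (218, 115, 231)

(108,104,23): 23²+104² = 11345 < 11664 = 108² → obtuse
(595,588,91): 91²+588² = 354025 = 595² → right
(45,36,27): 27²+36² = 2025 = 45² → right
(218,115,231): 115²+218² = 60749 > 53361 = 231² → acute
2 of the 4 are right.

2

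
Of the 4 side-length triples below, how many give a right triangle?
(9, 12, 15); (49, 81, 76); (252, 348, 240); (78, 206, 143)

(9,12,15): 9²+12² = 225 = 15² → right
(49,81,76): 49²+76² = 8177 > 6561 = 81² → acute
(252,348,240): 240²+252² = 121104 = 348² → right
(78,206,143): 78²+143² = 26533 < 42436 = 206² → obtuse
2 of the 4 are right.

2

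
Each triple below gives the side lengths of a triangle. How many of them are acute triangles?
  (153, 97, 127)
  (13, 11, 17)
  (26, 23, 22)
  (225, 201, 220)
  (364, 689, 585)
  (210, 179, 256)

(153,97,127): 97²+127² = 25538 > 23409 = 153² → acute
(13,11,17): 11²+13² = 290 > 289 = 17² → acute
(26,23,22): 22²+23² = 1013 > 676 = 26² → acute
(225,201,220): 201²+220² = 88801 > 50625 = 225² → acute
(364,689,585): 364²+585² = 474721 = 689² → right
(210,179,256): 179²+210² = 76141 > 65536 = 256² → acute
5 of the 6 are acute.

5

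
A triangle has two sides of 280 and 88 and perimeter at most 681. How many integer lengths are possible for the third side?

121

Triangle inequality: 192 < x < 368. Perimeter ≤ 681 gives x ≤ 681 − 280 − 88 = 313.
So 192 < x ≤ 313; integers 193 through 313: 121 values.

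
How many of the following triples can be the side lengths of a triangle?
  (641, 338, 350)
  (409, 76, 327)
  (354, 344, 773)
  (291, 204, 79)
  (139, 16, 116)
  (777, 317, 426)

(338,350,641): 338+350 > 641 → valid
(76,327,409): 76+327 ≤ 409 → not valid
(344,354,773): 344+354 ≤ 773 → not valid
(79,204,291): 79+204 ≤ 291 → not valid
(16,116,139): 16+116 ≤ 139 → not valid
(317,426,777): 317+426 ≤ 777 → not valid
1 of the 6 triples forms a triangle.

1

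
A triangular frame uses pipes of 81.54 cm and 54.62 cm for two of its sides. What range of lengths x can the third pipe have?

26.92 < x < 136.16

By the triangle inequality, x must be less than 81.54 + 54.62 = 136.16 and greater than |81.54 − 54.62| = 26.92.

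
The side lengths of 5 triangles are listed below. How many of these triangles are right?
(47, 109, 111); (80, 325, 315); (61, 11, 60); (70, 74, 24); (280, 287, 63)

(47,109,111): 47²+109² = 14090 > 12321 = 111² → acute
(80,325,315): 80²+315² = 105625 = 325² → right
(61,11,60): 11²+60² = 3721 = 61² → right
(70,74,24): 24²+70² = 5476 = 74² → right
(280,287,63): 63²+280² = 82369 = 287² → right
4 of the 5 are right.

4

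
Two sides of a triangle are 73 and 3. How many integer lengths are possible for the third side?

5

The third side lies in the open interval (70, 76).
Integers from 71 to 75 inclusive: 75 − 71 + 1 = 5.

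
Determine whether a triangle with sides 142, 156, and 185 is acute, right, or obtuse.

Compare the square of the longest side to the sum of squares of the other two: 142² + 156² = 44500 > 34225 = 185².

acute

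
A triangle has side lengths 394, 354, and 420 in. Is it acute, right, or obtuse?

acute

Compare the square of the longest side to the sum of squares of the other two: 354² + 394² = 280552 > 176400 = 420².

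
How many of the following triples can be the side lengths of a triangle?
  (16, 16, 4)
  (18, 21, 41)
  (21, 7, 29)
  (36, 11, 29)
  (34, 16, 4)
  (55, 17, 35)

2

(4,16,16): 4+16 > 16 → valid
(18,21,41): 18+21 ≤ 41 → not valid
(7,21,29): 7+21 ≤ 29 → not valid
(11,29,36): 11+29 > 36 → valid
(4,16,34): 4+16 ≤ 34 → not valid
(17,35,55): 17+35 ≤ 55 → not valid
2 of the 6 triples form a triangle.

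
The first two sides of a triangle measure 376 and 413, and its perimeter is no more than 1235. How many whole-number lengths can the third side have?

Triangle inequality: 37 < x < 789. Perimeter ≤ 1235 gives x ≤ 1235 − 376 − 413 = 446.
So 37 < x ≤ 446; integers 38 through 446: 409 values.

409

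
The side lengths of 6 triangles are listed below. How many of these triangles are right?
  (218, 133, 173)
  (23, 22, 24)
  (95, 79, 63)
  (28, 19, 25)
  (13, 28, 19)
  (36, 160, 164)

(218,133,173): 133²+173² = 47618 > 47524 = 218² → acute
(23,22,24): 22²+23² = 1013 > 576 = 24² → acute
(95,79,63): 63²+79² = 10210 > 9025 = 95² → acute
(28,19,25): 19²+25² = 986 > 784 = 28² → acute
(13,28,19): 13²+19² = 530 < 784 = 28² → obtuse
(36,160,164): 36²+160² = 26896 = 164² → right
1 of the 6 is right.

1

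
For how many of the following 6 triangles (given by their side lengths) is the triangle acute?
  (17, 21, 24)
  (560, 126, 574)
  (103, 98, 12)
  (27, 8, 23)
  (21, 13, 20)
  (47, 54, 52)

3

(17,21,24): 17²+21² = 730 > 576 = 24² → acute
(560,126,574): 126²+560² = 329476 = 574² → right
(103,98,12): 12²+98² = 9748 < 10609 = 103² → obtuse
(27,8,23): 8²+23² = 593 < 729 = 27² → obtuse
(21,13,20): 13²+20² = 569 > 441 = 21² → acute
(47,54,52): 47²+52² = 4913 > 2916 = 54² → acute
3 of the 6 are acute.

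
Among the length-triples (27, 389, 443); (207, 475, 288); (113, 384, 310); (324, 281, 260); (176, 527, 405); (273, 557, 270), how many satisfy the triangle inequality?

(27,389,443): 27+389 ≤ 443 → not valid
(207,288,475): 207+288 > 475 → valid
(113,310,384): 113+310 > 384 → valid
(260,281,324): 260+281 > 324 → valid
(176,405,527): 176+405 > 527 → valid
(270,273,557): 270+273 ≤ 557 → not valid
4 of the 6 triples form a triangle.

4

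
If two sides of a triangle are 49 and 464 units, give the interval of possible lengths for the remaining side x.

415 < x < 513 (units)

By the triangle inequality, x must be less than 49 + 464 = 513 and greater than |49 − 464| = 415.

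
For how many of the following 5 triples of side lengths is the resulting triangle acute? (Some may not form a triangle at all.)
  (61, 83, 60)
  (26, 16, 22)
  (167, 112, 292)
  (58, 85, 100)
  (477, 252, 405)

(61,83,60): 60²+61² = 7321 > 6889 = 83² → acute
(26,16,22): 16²+22² = 740 > 676 = 26² → acute
(167,112,292): 112+167 ≤ 292, not a triangle
(58,85,100): 58²+85² = 10589 > 10000 = 100² → acute
(477,252,405): 252²+405² = 227529 = 477² → right
3 of the 5 are acute.

3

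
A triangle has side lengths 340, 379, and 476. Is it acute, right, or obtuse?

acute

Compare the square of the longest side to the sum of squares of the other two: 340² + 379² = 259241 > 226576 = 476².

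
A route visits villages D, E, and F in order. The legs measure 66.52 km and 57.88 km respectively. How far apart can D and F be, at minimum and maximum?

By the triangle inequality, |66.52 − 57.88| ≤ DF ≤ 66.52 + 57.88.

8.64 ≤ DF ≤ 124.40 km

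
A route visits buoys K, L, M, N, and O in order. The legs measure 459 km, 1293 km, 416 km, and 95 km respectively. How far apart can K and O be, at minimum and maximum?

323 ≤ KO ≤ 2263 km

The maximum is all hops collinear in one direction: 459 + 1293 + 416 + 95 = 2263.
The longest hop is 1293; the others sum to 970. Folding the others back against it leaves at least 1293 − 970 = 323.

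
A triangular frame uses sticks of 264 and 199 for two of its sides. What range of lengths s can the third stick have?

By the triangle inequality, s must be less than 264 + 199 = 463 and greater than |264 − 199| = 65.

65 < s < 463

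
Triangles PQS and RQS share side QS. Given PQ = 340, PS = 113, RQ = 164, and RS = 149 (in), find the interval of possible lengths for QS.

From triangle PQS: |340 − 113| < QS < 340 + 113, i.e. 227 < QS < 453.
From triangle RQS: 15 < QS < 313.
Both must hold, so QS lies in the intersection.

227 < QS < 313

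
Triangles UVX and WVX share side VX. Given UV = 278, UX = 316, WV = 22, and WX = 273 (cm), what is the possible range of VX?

251 < VX < 295

From triangle UVX: |278 − 316| < VX < 278 + 316, i.e. 38 < VX < 594.
From triangle WVX: 251 < VX < 295.
Both must hold, so VX lies in the intersection.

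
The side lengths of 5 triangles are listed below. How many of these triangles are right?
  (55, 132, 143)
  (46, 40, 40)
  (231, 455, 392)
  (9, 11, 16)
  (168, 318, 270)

3

(55,132,143): 55²+132² = 20449 = 143² → right
(46,40,40): 40²+40² = 3200 > 2116 = 46² → acute
(231,455,392): 231²+392² = 207025 = 455² → right
(9,11,16): 9²+11² = 202 < 256 = 16² → obtuse
(168,318,270): 168²+270² = 101124 = 318² → right
3 of the 5 are right.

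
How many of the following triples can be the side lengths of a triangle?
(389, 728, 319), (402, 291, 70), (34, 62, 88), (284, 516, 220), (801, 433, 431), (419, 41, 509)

(319,389,728): 319+389 ≤ 728 → not valid
(70,291,402): 70+291 ≤ 402 → not valid
(34,62,88): 34+62 > 88 → valid
(220,284,516): 220+284 ≤ 516 → not valid
(431,433,801): 431+433 > 801 → valid
(41,419,509): 41+419 ≤ 509 → not valid
2 of the 6 triples form a triangle.

2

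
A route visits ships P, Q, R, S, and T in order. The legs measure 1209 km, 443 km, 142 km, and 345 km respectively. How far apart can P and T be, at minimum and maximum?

The maximum is all hops collinear in one direction: 1209 + 443 + 142 + 345 = 2139.
The longest hop is 1209; the others sum to 930. Folding the others back against it leaves at least 1209 − 930 = 279.

279 ≤ PT ≤ 2139 km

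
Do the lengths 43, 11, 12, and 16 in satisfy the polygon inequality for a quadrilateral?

For a quadrilateral, each side must be shorter than the sum of the others.
Here the longest side is 43, but the remaining 3 sides sum to only 39.

No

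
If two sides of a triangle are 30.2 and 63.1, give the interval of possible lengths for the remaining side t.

32.9 < t < 93.3

By the triangle inequality, t must be less than 30.2 + 63.1 = 93.3 and greater than |30.2 − 63.1| = 32.9.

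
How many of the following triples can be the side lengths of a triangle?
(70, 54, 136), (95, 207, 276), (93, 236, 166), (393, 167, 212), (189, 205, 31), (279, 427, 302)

(54,70,136): 54+70 ≤ 136 → not valid
(95,207,276): 95+207 > 276 → valid
(93,166,236): 93+166 > 236 → valid
(167,212,393): 167+212 ≤ 393 → not valid
(31,189,205): 31+189 > 205 → valid
(279,302,427): 279+302 > 427 → valid
4 of the 6 triples form a triangle.

4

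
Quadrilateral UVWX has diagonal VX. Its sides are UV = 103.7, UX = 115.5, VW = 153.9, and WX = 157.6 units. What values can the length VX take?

11.8 < VX < 219.2

From triangle UVX: |103.7 − 115.5| < VX < 103.7 + 115.5, i.e. 11.8 < VX < 219.2.
From triangle WVX: 3.7 < VX < 311.5.
Both must hold, so VX lies in the intersection.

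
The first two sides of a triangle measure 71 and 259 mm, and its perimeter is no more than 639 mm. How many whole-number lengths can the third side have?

Triangle inequality: 188 < x < 330. Perimeter ≤ 639 gives x ≤ 639 − 71 − 259 = 309.
So 188 < x ≤ 309; integers 189 through 309: 121 values.

121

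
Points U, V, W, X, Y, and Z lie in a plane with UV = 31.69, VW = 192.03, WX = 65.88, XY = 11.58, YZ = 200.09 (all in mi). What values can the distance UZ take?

0 ≤ UZ ≤ 501.27 mi

The maximum is all hops collinear in one direction: 31.69 + 192.03 + 65.88 + 11.58 + 200.09 = 501.27.
The longest hop is 200.09; the others sum to 301.18. Since 200.09 ≤ 301.18, the path can fold back on itself completely, so the minimum distance is 0.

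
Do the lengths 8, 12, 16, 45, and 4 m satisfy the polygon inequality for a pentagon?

For a pentagon, each side must be shorter than the sum of the others.
Here the longest side is 45, but the remaining 4 sides sum to only 40.

No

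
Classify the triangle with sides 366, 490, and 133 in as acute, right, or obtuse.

Compare the square of the longest side to the sum of squares of the other two: 133² + 366² = 151645 < 240100 = 490².

obtuse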